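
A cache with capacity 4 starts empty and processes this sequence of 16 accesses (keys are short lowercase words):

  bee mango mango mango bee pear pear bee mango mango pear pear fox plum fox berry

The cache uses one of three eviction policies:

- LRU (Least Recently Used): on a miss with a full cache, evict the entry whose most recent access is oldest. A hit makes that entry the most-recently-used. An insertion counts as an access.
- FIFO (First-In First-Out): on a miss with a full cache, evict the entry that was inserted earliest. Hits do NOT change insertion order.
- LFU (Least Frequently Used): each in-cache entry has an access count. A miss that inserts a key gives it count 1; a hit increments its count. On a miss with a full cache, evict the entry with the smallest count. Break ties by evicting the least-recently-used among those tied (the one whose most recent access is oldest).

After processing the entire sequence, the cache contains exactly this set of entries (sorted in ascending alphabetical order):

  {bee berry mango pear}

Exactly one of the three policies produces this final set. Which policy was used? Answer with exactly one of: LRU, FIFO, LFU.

Simulating under each policy and comparing final sets:
  LRU: final set = {berry fox pear plum} -> differs
  FIFO: final set = {berry fox pear plum} -> differs
  LFU: final set = {bee berry mango pear} -> MATCHES target
Only LFU produces the target set.

Answer: LFU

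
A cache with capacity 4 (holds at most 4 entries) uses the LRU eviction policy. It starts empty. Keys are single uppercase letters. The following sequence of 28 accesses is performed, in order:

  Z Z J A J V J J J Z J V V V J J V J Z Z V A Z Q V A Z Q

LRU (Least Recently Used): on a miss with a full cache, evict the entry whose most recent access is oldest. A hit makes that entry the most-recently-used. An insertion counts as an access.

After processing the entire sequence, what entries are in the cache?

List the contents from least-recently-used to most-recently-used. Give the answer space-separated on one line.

LRU simulation (capacity=4):
  1. access Z: MISS. Cache (LRU->MRU): [Z]
  2. access Z: HIT. Cache (LRU->MRU): [Z]
  3. access J: MISS. Cache (LRU->MRU): [Z J]
  4. access A: MISS. Cache (LRU->MRU): [Z J A]
  5. access J: HIT. Cache (LRU->MRU): [Z A J]
  6. access V: MISS. Cache (LRU->MRU): [Z A J V]
  7. access J: HIT. Cache (LRU->MRU): [Z A V J]
  8. access J: HIT. Cache (LRU->MRU): [Z A V J]
  9. access J: HIT. Cache (LRU->MRU): [Z A V J]
  10. access Z: HIT. Cache (LRU->MRU): [A V J Z]
  11. access J: HIT. Cache (LRU->MRU): [A V Z J]
  12. access V: HIT. Cache (LRU->MRU): [A Z J V]
  13. access V: HIT. Cache (LRU->MRU): [A Z J V]
  14. access V: HIT. Cache (LRU->MRU): [A Z J V]
  15. access J: HIT. Cache (LRU->MRU): [A Z V J]
  16. access J: HIT. Cache (LRU->MRU): [A Z V J]
  17. access V: HIT. Cache (LRU->MRU): [A Z J V]
  18. access J: HIT. Cache (LRU->MRU): [A Z V J]
  19. access Z: HIT. Cache (LRU->MRU): [A V J Z]
  20. access Z: HIT. Cache (LRU->MRU): [A V J Z]
  21. access V: HIT. Cache (LRU->MRU): [A J Z V]
  22. access A: HIT. Cache (LRU->MRU): [J Z V A]
  23. access Z: HIT. Cache (LRU->MRU): [J V A Z]
  24. access Q: MISS, evict J. Cache (LRU->MRU): [V A Z Q]
  25. access V: HIT. Cache (LRU->MRU): [A Z Q V]
  26. access A: HIT. Cache (LRU->MRU): [Z Q V A]
  27. access Z: HIT. Cache (LRU->MRU): [Q V A Z]
  28. access Q: HIT. Cache (LRU->MRU): [V A Z Q]
Total: 23 hits, 5 misses, 1 evictions

Answer: V A Z Q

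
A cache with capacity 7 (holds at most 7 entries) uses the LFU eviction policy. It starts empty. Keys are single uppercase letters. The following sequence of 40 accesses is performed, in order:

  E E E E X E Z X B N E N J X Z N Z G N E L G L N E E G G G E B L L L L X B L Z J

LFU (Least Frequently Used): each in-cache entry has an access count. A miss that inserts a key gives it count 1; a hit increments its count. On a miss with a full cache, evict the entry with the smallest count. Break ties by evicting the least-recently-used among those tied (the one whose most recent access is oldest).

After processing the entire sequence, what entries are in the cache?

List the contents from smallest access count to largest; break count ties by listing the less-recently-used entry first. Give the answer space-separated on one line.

Answer: J X Z N G L E

Derivation:
LFU simulation (capacity=7):
  1. access E: MISS. Cache: [E(c=1)]
  2. access E: HIT, count now 2. Cache: [E(c=2)]
  3. access E: HIT, count now 3. Cache: [E(c=3)]
  4. access E: HIT, count now 4. Cache: [E(c=4)]
  5. access X: MISS. Cache: [X(c=1) E(c=4)]
  6. access E: HIT, count now 5. Cache: [X(c=1) E(c=5)]
  7. access Z: MISS. Cache: [X(c=1) Z(c=1) E(c=5)]
  8. access X: HIT, count now 2. Cache: [Z(c=1) X(c=2) E(c=5)]
  9. access B: MISS. Cache: [Z(c=1) B(c=1) X(c=2) E(c=5)]
  10. access N: MISS. Cache: [Z(c=1) B(c=1) N(c=1) X(c=2) E(c=5)]
  11. access E: HIT, count now 6. Cache: [Z(c=1) B(c=1) N(c=1) X(c=2) E(c=6)]
  12. access N: HIT, count now 2. Cache: [Z(c=1) B(c=1) X(c=2) N(c=2) E(c=6)]
  13. access J: MISS. Cache: [Z(c=1) B(c=1) J(c=1) X(c=2) N(c=2) E(c=6)]
  14. access X: HIT, count now 3. Cache: [Z(c=1) B(c=1) J(c=1) N(c=2) X(c=3) E(c=6)]
  15. access Z: HIT, count now 2. Cache: [B(c=1) J(c=1) N(c=2) Z(c=2) X(c=3) E(c=6)]
  16. access N: HIT, count now 3. Cache: [B(c=1) J(c=1) Z(c=2) X(c=3) N(c=3) E(c=6)]
  17. access Z: HIT, count now 3. Cache: [B(c=1) J(c=1) X(c=3) N(c=3) Z(c=3) E(c=6)]
  18. access G: MISS. Cache: [B(c=1) J(c=1) G(c=1) X(c=3) N(c=3) Z(c=3) E(c=6)]
  19. access N: HIT, count now 4. Cache: [B(c=1) J(c=1) G(c=1) X(c=3) Z(c=3) N(c=4) E(c=6)]
  20. access E: HIT, count now 7. Cache: [B(c=1) J(c=1) G(c=1) X(c=3) Z(c=3) N(c=4) E(c=7)]
  21. access L: MISS, evict B(c=1). Cache: [J(c=1) G(c=1) L(c=1) X(c=3) Z(c=3) N(c=4) E(c=7)]
  22. access G: HIT, count now 2. Cache: [J(c=1) L(c=1) G(c=2) X(c=3) Z(c=3) N(c=4) E(c=7)]
  23. access L: HIT, count now 2. Cache: [J(c=1) G(c=2) L(c=2) X(c=3) Z(c=3) N(c=4) E(c=7)]
  24. access N: HIT, count now 5. Cache: [J(c=1) G(c=2) L(c=2) X(c=3) Z(c=3) N(c=5) E(c=7)]
  25. access E: HIT, count now 8. Cache: [J(c=1) G(c=2) L(c=2) X(c=3) Z(c=3) N(c=5) E(c=8)]
  26. access E: HIT, count now 9. Cache: [J(c=1) G(c=2) L(c=2) X(c=3) Z(c=3) N(c=5) E(c=9)]
  27. access G: HIT, count now 3. Cache: [J(c=1) L(c=2) X(c=3) Z(c=3) G(c=3) N(c=5) E(c=9)]
  28. access G: HIT, count now 4. Cache: [J(c=1) L(c=2) X(c=3) Z(c=3) G(c=4) N(c=5) E(c=9)]
  29. access G: HIT, count now 5. Cache: [J(c=1) L(c=2) X(c=3) Z(c=3) N(c=5) G(c=5) E(c=9)]
  30. access E: HIT, count now 10. Cache: [J(c=1) L(c=2) X(c=3) Z(c=3) N(c=5) G(c=5) E(c=10)]
  31. access B: MISS, evict J(c=1). Cache: [B(c=1) L(c=2) X(c=3) Z(c=3) N(c=5) G(c=5) E(c=10)]
  32. access L: HIT, count now 3. Cache: [B(c=1) X(c=3) Z(c=3) L(c=3) N(c=5) G(c=5) E(c=10)]
  33. access L: HIT, count now 4. Cache: [B(c=1) X(c=3) Z(c=3) L(c=4) N(c=5) G(c=5) E(c=10)]
  34. access L: HIT, count now 5. Cache: [B(c=1) X(c=3) Z(c=3) N(c=5) G(c=5) L(c=5) E(c=10)]
  35. access L: HIT, count now 6. Cache: [B(c=1) X(c=3) Z(c=3) N(c=5) G(c=5) L(c=6) E(c=10)]
  36. access X: HIT, count now 4. Cache: [B(c=1) Z(c=3) X(c=4) N(c=5) G(c=5) L(c=6) E(c=10)]
  37. access B: HIT, count now 2. Cache: [B(c=2) Z(c=3) X(c=4) N(c=5) G(c=5) L(c=6) E(c=10)]
  38. access L: HIT, count now 7. Cache: [B(c=2) Z(c=3) X(c=4) N(c=5) G(c=5) L(c=7) E(c=10)]
  39. access Z: HIT, count now 4. Cache: [B(c=2) X(c=4) Z(c=4) N(c=5) G(c=5) L(c=7) E(c=10)]
  40. access J: MISS, evict B(c=2). Cache: [J(c=1) X(c=4) Z(c=4) N(c=5) G(c=5) L(c=7) E(c=10)]
Total: 30 hits, 10 misses, 3 evictions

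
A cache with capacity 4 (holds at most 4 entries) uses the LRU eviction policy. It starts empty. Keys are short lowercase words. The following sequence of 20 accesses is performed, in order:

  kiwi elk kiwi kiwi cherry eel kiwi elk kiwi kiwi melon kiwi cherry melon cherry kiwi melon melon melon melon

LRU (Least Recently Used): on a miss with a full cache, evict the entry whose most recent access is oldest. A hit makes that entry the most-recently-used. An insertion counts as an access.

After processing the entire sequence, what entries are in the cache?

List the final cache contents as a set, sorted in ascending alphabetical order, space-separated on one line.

LRU simulation (capacity=4):
  1. access kiwi: MISS. Cache (LRU->MRU): [kiwi]
  2. access elk: MISS. Cache (LRU->MRU): [kiwi elk]
  3. access kiwi: HIT. Cache (LRU->MRU): [elk kiwi]
  4. access kiwi: HIT. Cache (LRU->MRU): [elk kiwi]
  5. access cherry: MISS. Cache (LRU->MRU): [elk kiwi cherry]
  6. access eel: MISS. Cache (LRU->MRU): [elk kiwi cherry eel]
  7. access kiwi: HIT. Cache (LRU->MRU): [elk cherry eel kiwi]
  8. access elk: HIT. Cache (LRU->MRU): [cherry eel kiwi elk]
  9. access kiwi: HIT. Cache (LRU->MRU): [cherry eel elk kiwi]
  10. access kiwi: HIT. Cache (LRU->MRU): [cherry eel elk kiwi]
  11. access melon: MISS, evict cherry. Cache (LRU->MRU): [eel elk kiwi melon]
  12. access kiwi: HIT. Cache (LRU->MRU): [eel elk melon kiwi]
  13. access cherry: MISS, evict eel. Cache (LRU->MRU): [elk melon kiwi cherry]
  14. access melon: HIT. Cache (LRU->MRU): [elk kiwi cherry melon]
  15. access cherry: HIT. Cache (LRU->MRU): [elk kiwi melon cherry]
  16. access kiwi: HIT. Cache (LRU->MRU): [elk melon cherry kiwi]
  17. access melon: HIT. Cache (LRU->MRU): [elk cherry kiwi melon]
  18. access melon: HIT. Cache (LRU->MRU): [elk cherry kiwi melon]
  19. access melon: HIT. Cache (LRU->MRU): [elk cherry kiwi melon]
  20. access melon: HIT. Cache (LRU->MRU): [elk cherry kiwi melon]
Total: 14 hits, 6 misses, 2 evictions

Answer: cherry elk kiwi melon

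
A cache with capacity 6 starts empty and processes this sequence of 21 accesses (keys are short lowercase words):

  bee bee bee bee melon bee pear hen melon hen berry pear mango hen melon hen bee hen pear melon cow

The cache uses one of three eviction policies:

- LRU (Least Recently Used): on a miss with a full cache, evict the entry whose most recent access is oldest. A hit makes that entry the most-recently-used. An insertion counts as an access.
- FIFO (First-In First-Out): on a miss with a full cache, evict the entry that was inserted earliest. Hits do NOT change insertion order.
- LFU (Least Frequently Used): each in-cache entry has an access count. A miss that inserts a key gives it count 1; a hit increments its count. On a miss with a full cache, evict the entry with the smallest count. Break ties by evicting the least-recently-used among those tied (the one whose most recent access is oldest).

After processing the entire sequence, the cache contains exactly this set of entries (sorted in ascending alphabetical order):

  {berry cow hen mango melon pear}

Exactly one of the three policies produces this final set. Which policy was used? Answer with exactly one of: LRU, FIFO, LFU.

Simulating under each policy and comparing final sets:
  LRU: final set = {bee cow hen mango melon pear} -> differs
  FIFO: final set = {berry cow hen mango melon pear} -> MATCHES target
  LFU: final set = {bee cow hen mango melon pear} -> differs
Only FIFO produces the target set.

Answer: FIFO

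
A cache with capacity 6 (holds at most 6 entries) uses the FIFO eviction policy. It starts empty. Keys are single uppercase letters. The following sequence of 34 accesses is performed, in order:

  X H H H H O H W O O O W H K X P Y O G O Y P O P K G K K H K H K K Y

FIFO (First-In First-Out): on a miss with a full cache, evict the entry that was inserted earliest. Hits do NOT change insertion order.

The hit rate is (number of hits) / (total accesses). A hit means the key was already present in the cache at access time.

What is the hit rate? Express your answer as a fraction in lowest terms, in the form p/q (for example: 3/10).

Answer: 25/34

Derivation:
FIFO simulation (capacity=6):
  1. access X: MISS. Cache (old->new): [X]
  2. access H: MISS. Cache (old->new): [X H]
  3. access H: HIT. Cache (old->new): [X H]
  4. access H: HIT. Cache (old->new): [X H]
  5. access H: HIT. Cache (old->new): [X H]
  6. access O: MISS. Cache (old->new): [X H O]
  7. access H: HIT. Cache (old->new): [X H O]
  8. access W: MISS. Cache (old->new): [X H O W]
  9. access O: HIT. Cache (old->new): [X H O W]
  10. access O: HIT. Cache (old->new): [X H O W]
  11. access O: HIT. Cache (old->new): [X H O W]
  12. access W: HIT. Cache (old->new): [X H O W]
  13. access H: HIT. Cache (old->new): [X H O W]
  14. access K: MISS. Cache (old->new): [X H O W K]
  15. access X: HIT. Cache (old->new): [X H O W K]
  16. access P: MISS. Cache (old->new): [X H O W K P]
  17. access Y: MISS, evict X. Cache (old->new): [H O W K P Y]
  18. access O: HIT. Cache (old->new): [H O W K P Y]
  19. access G: MISS, evict H. Cache (old->new): [O W K P Y G]
  20. access O: HIT. Cache (old->new): [O W K P Y G]
  21. access Y: HIT. Cache (old->new): [O W K P Y G]
  22. access P: HIT. Cache (old->new): [O W K P Y G]
  23. access O: HIT. Cache (old->new): [O W K P Y G]
  24. access P: HIT. Cache (old->new): [O W K P Y G]
  25. access K: HIT. Cache (old->new): [O W K P Y G]
  26. access G: HIT. Cache (old->new): [O W K P Y G]
  27. access K: HIT. Cache (old->new): [O W K P Y G]
  28. access K: HIT. Cache (old->new): [O W K P Y G]
  29. access H: MISS, evict O. Cache (old->new): [W K P Y G H]
  30. access K: HIT. Cache (old->new): [W K P Y G H]
  31. access H: HIT. Cache (old->new): [W K P Y G H]
  32. access K: HIT. Cache (old->new): [W K P Y G H]
  33. access K: HIT. Cache (old->new): [W K P Y G H]
  34. access Y: HIT. Cache (old->new): [W K P Y G H]
Total: 25 hits, 9 misses, 3 evictions

Hit rate = 25/34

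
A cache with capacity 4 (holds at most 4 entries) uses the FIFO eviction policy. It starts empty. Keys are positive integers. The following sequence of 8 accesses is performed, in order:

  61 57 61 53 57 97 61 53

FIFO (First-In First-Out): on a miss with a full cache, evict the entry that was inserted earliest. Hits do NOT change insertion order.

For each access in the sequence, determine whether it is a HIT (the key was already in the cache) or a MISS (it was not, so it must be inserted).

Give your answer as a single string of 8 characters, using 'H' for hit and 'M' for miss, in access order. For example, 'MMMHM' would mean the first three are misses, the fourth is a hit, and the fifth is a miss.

Answer: MMHMHMHH

Derivation:
FIFO simulation (capacity=4):
  1. access 61: MISS. Cache (old->new): [61]
  2. access 57: MISS. Cache (old->new): [61 57]
  3. access 61: HIT. Cache (old->new): [61 57]
  4. access 53: MISS. Cache (old->new): [61 57 53]
  5. access 57: HIT. Cache (old->new): [61 57 53]
  6. access 97: MISS. Cache (old->new): [61 57 53 97]
  7. access 61: HIT. Cache (old->new): [61 57 53 97]
  8. access 53: HIT. Cache (old->new): [61 57 53 97]
Total: 4 hits, 4 misses, 0 evictions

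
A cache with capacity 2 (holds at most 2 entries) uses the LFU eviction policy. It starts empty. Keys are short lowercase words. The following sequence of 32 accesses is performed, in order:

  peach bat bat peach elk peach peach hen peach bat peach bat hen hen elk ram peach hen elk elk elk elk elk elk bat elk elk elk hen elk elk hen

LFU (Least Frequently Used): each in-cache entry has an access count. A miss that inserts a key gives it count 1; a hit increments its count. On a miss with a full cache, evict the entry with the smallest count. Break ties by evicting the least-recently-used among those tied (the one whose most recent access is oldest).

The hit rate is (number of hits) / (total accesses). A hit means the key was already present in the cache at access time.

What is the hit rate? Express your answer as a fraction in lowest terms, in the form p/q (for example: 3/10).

Answer: 17/32

Derivation:
LFU simulation (capacity=2):
  1. access peach: MISS. Cache: [peach(c=1)]
  2. access bat: MISS. Cache: [peach(c=1) bat(c=1)]
  3. access bat: HIT, count now 2. Cache: [peach(c=1) bat(c=2)]
  4. access peach: HIT, count now 2. Cache: [bat(c=2) peach(c=2)]
  5. access elk: MISS, evict bat(c=2). Cache: [elk(c=1) peach(c=2)]
  6. access peach: HIT, count now 3. Cache: [elk(c=1) peach(c=3)]
  7. access peach: HIT, count now 4. Cache: [elk(c=1) peach(c=4)]
  8. access hen: MISS, evict elk(c=1). Cache: [hen(c=1) peach(c=4)]
  9. access peach: HIT, count now 5. Cache: [hen(c=1) peach(c=5)]
  10. access bat: MISS, evict hen(c=1). Cache: [bat(c=1) peach(c=5)]
  11. access peach: HIT, count now 6. Cache: [bat(c=1) peach(c=6)]
  12. access bat: HIT, count now 2. Cache: [bat(c=2) peach(c=6)]
  13. access hen: MISS, evict bat(c=2). Cache: [hen(c=1) peach(c=6)]
  14. access hen: HIT, count now 2. Cache: [hen(c=2) peach(c=6)]
  15. access elk: MISS, evict hen(c=2). Cache: [elk(c=1) peach(c=6)]
  16. access ram: MISS, evict elk(c=1). Cache: [ram(c=1) peach(c=6)]
  17. access peach: HIT, count now 7. Cache: [ram(c=1) peach(c=7)]
  18. access hen: MISS, evict ram(c=1). Cache: [hen(c=1) peach(c=7)]
  19. access elk: MISS, evict hen(c=1). Cache: [elk(c=1) peach(c=7)]
  20. access elk: HIT, count now 2. Cache: [elk(c=2) peach(c=7)]
  21. access elk: HIT, count now 3. Cache: [elk(c=3) peach(c=7)]
  22. access elk: HIT, count now 4. Cache: [elk(c=4) peach(c=7)]
  23. access elk: HIT, count now 5. Cache: [elk(c=5) peach(c=7)]
  24. access elk: HIT, count now 6. Cache: [elk(c=6) peach(c=7)]
  25. access bat: MISS, evict elk(c=6). Cache: [bat(c=1) peach(c=7)]
  26. access elk: MISS, evict bat(c=1). Cache: [elk(c=1) peach(c=7)]
  27. access elk: HIT, count now 2. Cache: [elk(c=2) peach(c=7)]
  28. access elk: HIT, count now 3. Cache: [elk(c=3) peach(c=7)]
  29. access hen: MISS, evict elk(c=3). Cache: [hen(c=1) peach(c=7)]
  30. access elk: MISS, evict hen(c=1). Cache: [elk(c=1) peach(c=7)]
  31. access elk: HIT, count now 2. Cache: [elk(c=2) peach(c=7)]
  32. access hen: MISS, evict elk(c=2). Cache: [hen(c=1) peach(c=7)]
Total: 17 hits, 15 misses, 13 evictions

Hit rate = 17/32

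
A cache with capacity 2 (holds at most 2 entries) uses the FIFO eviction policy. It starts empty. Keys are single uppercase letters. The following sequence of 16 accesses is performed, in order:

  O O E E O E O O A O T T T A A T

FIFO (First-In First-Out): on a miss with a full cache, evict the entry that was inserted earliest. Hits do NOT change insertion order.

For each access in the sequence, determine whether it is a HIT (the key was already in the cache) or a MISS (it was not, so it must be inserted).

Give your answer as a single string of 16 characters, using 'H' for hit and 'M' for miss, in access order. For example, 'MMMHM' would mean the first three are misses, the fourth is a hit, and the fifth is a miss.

Answer: MHMHHHHHMMMHHMHH

Derivation:
FIFO simulation (capacity=2):
  1. access O: MISS. Cache (old->new): [O]
  2. access O: HIT. Cache (old->new): [O]
  3. access E: MISS. Cache (old->new): [O E]
  4. access E: HIT. Cache (old->new): [O E]
  5. access O: HIT. Cache (old->new): [O E]
  6. access E: HIT. Cache (old->new): [O E]
  7. access O: HIT. Cache (old->new): [O E]
  8. access O: HIT. Cache (old->new): [O E]
  9. access A: MISS, evict O. Cache (old->new): [E A]
  10. access O: MISS, evict E. Cache (old->new): [A O]
  11. access T: MISS, evict A. Cache (old->new): [O T]
  12. access T: HIT. Cache (old->new): [O T]
  13. access T: HIT. Cache (old->new): [O T]
  14. access A: MISS, evict O. Cache (old->new): [T A]
  15. access A: HIT. Cache (old->new): [T A]
  16. access T: HIT. Cache (old->new): [T A]
Total: 10 hits, 6 misses, 4 evictions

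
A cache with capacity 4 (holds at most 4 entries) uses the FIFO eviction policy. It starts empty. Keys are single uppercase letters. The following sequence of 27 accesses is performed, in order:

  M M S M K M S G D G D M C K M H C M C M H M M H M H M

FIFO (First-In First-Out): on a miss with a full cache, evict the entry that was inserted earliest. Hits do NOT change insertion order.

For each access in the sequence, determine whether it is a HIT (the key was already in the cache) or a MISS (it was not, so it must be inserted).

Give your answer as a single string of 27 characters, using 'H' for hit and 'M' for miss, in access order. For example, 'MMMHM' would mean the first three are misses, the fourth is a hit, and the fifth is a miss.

FIFO simulation (capacity=4):
  1. access M: MISS. Cache (old->new): [M]
  2. access M: HIT. Cache (old->new): [M]
  3. access S: MISS. Cache (old->new): [M S]
  4. access M: HIT. Cache (old->new): [M S]
  5. access K: MISS. Cache (old->new): [M S K]
  6. access M: HIT. Cache (old->new): [M S K]
  7. access S: HIT. Cache (old->new): [M S K]
  8. access G: MISS. Cache (old->new): [M S K G]
  9. access D: MISS, evict M. Cache (old->new): [S K G D]
  10. access G: HIT. Cache (old->new): [S K G D]
  11. access D: HIT. Cache (old->new): [S K G D]
  12. access M: MISS, evict S. Cache (old->new): [K G D M]
  13. access C: MISS, evict K. Cache (old->new): [G D M C]
  14. access K: MISS, evict G. Cache (old->new): [D M C K]
  15. access M: HIT. Cache (old->new): [D M C K]
  16. access H: MISS, evict D. Cache (old->new): [M C K H]
  17. access C: HIT. Cache (old->new): [M C K H]
  18. access M: HIT. Cache (old->new): [M C K H]
  19. access C: HIT. Cache (old->new): [M C K H]
  20. access M: HIT. Cache (old->new): [M C K H]
  21. access H: HIT. Cache (old->new): [M C K H]
  22. access M: HIT. Cache (old->new): [M C K H]
  23. access M: HIT. Cache (old->new): [M C K H]
  24. access H: HIT. Cache (old->new): [M C K H]
  25. access M: HIT. Cache (old->new): [M C K H]
  26. access H: HIT. Cache (old->new): [M C K H]
  27. access M: HIT. Cache (old->new): [M C K H]
Total: 18 hits, 9 misses, 5 evictions

Answer: MHMHMHHMMHHMMMHMHHHHHHHHHHH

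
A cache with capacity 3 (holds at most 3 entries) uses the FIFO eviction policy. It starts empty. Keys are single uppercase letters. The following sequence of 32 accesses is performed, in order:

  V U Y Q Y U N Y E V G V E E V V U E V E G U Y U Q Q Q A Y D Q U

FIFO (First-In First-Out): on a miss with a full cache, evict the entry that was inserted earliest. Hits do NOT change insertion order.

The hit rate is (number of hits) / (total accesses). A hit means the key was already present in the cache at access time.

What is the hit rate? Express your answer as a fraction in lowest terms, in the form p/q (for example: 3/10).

Answer: 7/16

Derivation:
FIFO simulation (capacity=3):
  1. access V: MISS. Cache (old->new): [V]
  2. access U: MISS. Cache (old->new): [V U]
  3. access Y: MISS. Cache (old->new): [V U Y]
  4. access Q: MISS, evict V. Cache (old->new): [U Y Q]
  5. access Y: HIT. Cache (old->new): [U Y Q]
  6. access U: HIT. Cache (old->new): [U Y Q]
  7. access N: MISS, evict U. Cache (old->new): [Y Q N]
  8. access Y: HIT. Cache (old->new): [Y Q N]
  9. access E: MISS, evict Y. Cache (old->new): [Q N E]
  10. access V: MISS, evict Q. Cache (old->new): [N E V]
  11. access G: MISS, evict N. Cache (old->new): [E V G]
  12. access V: HIT. Cache (old->new): [E V G]
  13. access E: HIT. Cache (old->new): [E V G]
  14. access E: HIT. Cache (old->new): [E V G]
  15. access V: HIT. Cache (old->new): [E V G]
  16. access V: HIT. Cache (old->new): [E V G]
  17. access U: MISS, evict E. Cache (old->new): [V G U]
  18. access E: MISS, evict V. Cache (old->new): [G U E]
  19. access V: MISS, evict G. Cache (old->new): [U E V]
  20. access E: HIT. Cache (old->new): [U E V]
  21. access G: MISS, evict U. Cache (old->new): [E V G]
  22. access U: MISS, evict E. Cache (old->new): [V G U]
  23. access Y: MISS, evict V. Cache (old->new): [G U Y]
  24. access U: HIT. Cache (old->new): [G U Y]
  25. access Q: MISS, evict G. Cache (old->new): [U Y Q]
  26. access Q: HIT. Cache (old->new): [U Y Q]
  27. access Q: HIT. Cache (old->new): [U Y Q]
  28. access A: MISS, evict U. Cache (old->new): [Y Q A]
  29. access Y: HIT. Cache (old->new): [Y Q A]
  30. access D: MISS, evict Y. Cache (old->new): [Q A D]
  31. access Q: HIT. Cache (old->new): [Q A D]
  32. access U: MISS, evict Q. Cache (old->new): [A D U]
Total: 14 hits, 18 misses, 15 evictions

Hit rate = 14/32 = 7/16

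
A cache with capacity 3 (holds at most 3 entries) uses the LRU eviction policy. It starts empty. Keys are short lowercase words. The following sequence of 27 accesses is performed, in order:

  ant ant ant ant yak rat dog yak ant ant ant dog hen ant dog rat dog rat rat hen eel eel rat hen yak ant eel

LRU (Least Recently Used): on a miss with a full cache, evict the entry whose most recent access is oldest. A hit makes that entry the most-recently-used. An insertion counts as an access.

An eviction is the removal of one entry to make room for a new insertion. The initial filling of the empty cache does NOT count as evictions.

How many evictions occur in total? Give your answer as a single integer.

Answer: 9

Derivation:
LRU simulation (capacity=3):
  1. access ant: MISS. Cache (LRU->MRU): [ant]
  2. access ant: HIT. Cache (LRU->MRU): [ant]
  3. access ant: HIT. Cache (LRU->MRU): [ant]
  4. access ant: HIT. Cache (LRU->MRU): [ant]
  5. access yak: MISS. Cache (LRU->MRU): [ant yak]
  6. access rat: MISS. Cache (LRU->MRU): [ant yak rat]
  7. access dog: MISS, evict ant. Cache (LRU->MRU): [yak rat dog]
  8. access yak: HIT. Cache (LRU->MRU): [rat dog yak]
  9. access ant: MISS, evict rat. Cache (LRU->MRU): [dog yak ant]
  10. access ant: HIT. Cache (LRU->MRU): [dog yak ant]
  11. access ant: HIT. Cache (LRU->MRU): [dog yak ant]
  12. access dog: HIT. Cache (LRU->MRU): [yak ant dog]
  13. access hen: MISS, evict yak. Cache (LRU->MRU): [ant dog hen]
  14. access ant: HIT. Cache (LRU->MRU): [dog hen ant]
  15. access dog: HIT. Cache (LRU->MRU): [hen ant dog]
  16. access rat: MISS, evict hen. Cache (LRU->MRU): [ant dog rat]
  17. access dog: HIT. Cache (LRU->MRU): [ant rat dog]
  18. access rat: HIT. Cache (LRU->MRU): [ant dog rat]
  19. access rat: HIT. Cache (LRU->MRU): [ant dog rat]
  20. access hen: MISS, evict ant. Cache (LRU->MRU): [dog rat hen]
  21. access eel: MISS, evict dog. Cache (LRU->MRU): [rat hen eel]
  22. access eel: HIT. Cache (LRU->MRU): [rat hen eel]
  23. access rat: HIT. Cache (LRU->MRU): [hen eel rat]
  24. access hen: HIT. Cache (LRU->MRU): [eel rat hen]
  25. access yak: MISS, evict eel. Cache (LRU->MRU): [rat hen yak]
  26. access ant: MISS, evict rat. Cache (LRU->MRU): [hen yak ant]
  27. access eel: MISS, evict hen. Cache (LRU->MRU): [yak ant eel]
Total: 15 hits, 12 misses, 9 evictions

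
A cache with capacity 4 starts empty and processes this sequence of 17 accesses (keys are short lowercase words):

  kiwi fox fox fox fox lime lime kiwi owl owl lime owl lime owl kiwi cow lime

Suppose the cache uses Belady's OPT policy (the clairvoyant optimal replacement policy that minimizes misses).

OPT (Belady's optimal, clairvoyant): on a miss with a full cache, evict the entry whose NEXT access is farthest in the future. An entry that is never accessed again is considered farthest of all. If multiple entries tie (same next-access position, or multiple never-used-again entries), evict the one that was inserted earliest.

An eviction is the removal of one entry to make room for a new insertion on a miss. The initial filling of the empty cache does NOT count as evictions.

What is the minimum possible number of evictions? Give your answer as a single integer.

Answer: 1

Derivation:
OPT (Belady) simulation (capacity=4):
  1. access kiwi: MISS. Cache: [kiwi]
  2. access fox: MISS. Cache: [kiwi fox]
  3. access fox: HIT. Next use of fox: step 4. Cache: [kiwi fox]
  4. access fox: HIT. Next use of fox: step 5. Cache: [kiwi fox]
  5. access fox: HIT. Next use of fox: never. Cache: [kiwi fox]
  6. access lime: MISS. Cache: [kiwi fox lime]
  7. access lime: HIT. Next use of lime: step 11. Cache: [kiwi fox lime]
  8. access kiwi: HIT. Next use of kiwi: step 15. Cache: [kiwi fox lime]
  9. access owl: MISS. Cache: [kiwi fox lime owl]
  10. access owl: HIT. Next use of owl: step 12. Cache: [kiwi fox lime owl]
  11. access lime: HIT. Next use of lime: step 13. Cache: [kiwi fox lime owl]
  12. access owl: HIT. Next use of owl: step 14. Cache: [kiwi fox lime owl]
  13. access lime: HIT. Next use of lime: step 17. Cache: [kiwi fox lime owl]
  14. access owl: HIT. Next use of owl: never. Cache: [kiwi fox lime owl]
  15. access kiwi: HIT. Next use of kiwi: never. Cache: [kiwi fox lime owl]
  16. access cow: MISS, evict kiwi (next use: never). Cache: [fox lime owl cow]
  17. access lime: HIT. Next use of lime: never. Cache: [fox lime owl cow]
Total: 12 hits, 5 misses, 1 evictions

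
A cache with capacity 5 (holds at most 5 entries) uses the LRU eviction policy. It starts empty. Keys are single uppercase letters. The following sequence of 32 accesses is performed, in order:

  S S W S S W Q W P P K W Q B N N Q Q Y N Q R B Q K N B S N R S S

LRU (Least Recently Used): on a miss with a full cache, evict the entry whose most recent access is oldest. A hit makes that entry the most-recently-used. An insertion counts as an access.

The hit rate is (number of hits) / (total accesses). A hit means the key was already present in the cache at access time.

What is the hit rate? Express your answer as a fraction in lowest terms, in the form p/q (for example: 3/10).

Answer: 5/8

Derivation:
LRU simulation (capacity=5):
  1. access S: MISS. Cache (LRU->MRU): [S]
  2. access S: HIT. Cache (LRU->MRU): [S]
  3. access W: MISS. Cache (LRU->MRU): [S W]
  4. access S: HIT. Cache (LRU->MRU): [W S]
  5. access S: HIT. Cache (LRU->MRU): [W S]
  6. access W: HIT. Cache (LRU->MRU): [S W]
  7. access Q: MISS. Cache (LRU->MRU): [S W Q]
  8. access W: HIT. Cache (LRU->MRU): [S Q W]
  9. access P: MISS. Cache (LRU->MRU): [S Q W P]
  10. access P: HIT. Cache (LRU->MRU): [S Q W P]
  11. access K: MISS. Cache (LRU->MRU): [S Q W P K]
  12. access W: HIT. Cache (LRU->MRU): [S Q P K W]
  13. access Q: HIT. Cache (LRU->MRU): [S P K W Q]
  14. access B: MISS, evict S. Cache (LRU->MRU): [P K W Q B]
  15. access N: MISS, evict P. Cache (LRU->MRU): [K W Q B N]
  16. access N: HIT. Cache (LRU->MRU): [K W Q B N]
  17. access Q: HIT. Cache (LRU->MRU): [K W B N Q]
  18. access Q: HIT. Cache (LRU->MRU): [K W B N Q]
  19. access Y: MISS, evict K. Cache (LRU->MRU): [W B N Q Y]
  20. access N: HIT. Cache (LRU->MRU): [W B Q Y N]
  21. access Q: HIT. Cache (LRU->MRU): [W B Y N Q]
  22. access R: MISS, evict W. Cache (LRU->MRU): [B Y N Q R]
  23. access B: HIT. Cache (LRU->MRU): [Y N Q R B]
  24. access Q: HIT. Cache (LRU->MRU): [Y N R B Q]
  25. access K: MISS, evict Y. Cache (LRU->MRU): [N R B Q K]
  26. access N: HIT. Cache (LRU->MRU): [R B Q K N]
  27. access B: HIT. Cache (LRU->MRU): [R Q K N B]
  28. access S: MISS, evict R. Cache (LRU->MRU): [Q K N B S]
  29. access N: HIT. Cache (LRU->MRU): [Q K B S N]
  30. access R: MISS, evict Q. Cache (LRU->MRU): [K B S N R]
  31. access S: HIT. Cache (LRU->MRU): [K B N R S]
  32. access S: HIT. Cache (LRU->MRU): [K B N R S]
Total: 20 hits, 12 misses, 7 evictions

Hit rate = 20/32 = 5/8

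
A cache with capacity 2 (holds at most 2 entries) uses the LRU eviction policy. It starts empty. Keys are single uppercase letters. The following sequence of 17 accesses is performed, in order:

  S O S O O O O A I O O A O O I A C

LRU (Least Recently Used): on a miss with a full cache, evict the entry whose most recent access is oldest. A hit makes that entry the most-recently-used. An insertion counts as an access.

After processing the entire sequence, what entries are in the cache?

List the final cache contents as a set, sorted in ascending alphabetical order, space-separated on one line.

LRU simulation (capacity=2):
  1. access S: MISS. Cache (LRU->MRU): [S]
  2. access O: MISS. Cache (LRU->MRU): [S O]
  3. access S: HIT. Cache (LRU->MRU): [O S]
  4. access O: HIT. Cache (LRU->MRU): [S O]
  5. access O: HIT. Cache (LRU->MRU): [S O]
  6. access O: HIT. Cache (LRU->MRU): [S O]
  7. access O: HIT. Cache (LRU->MRU): [S O]
  8. access A: MISS, evict S. Cache (LRU->MRU): [O A]
  9. access I: MISS, evict O. Cache (LRU->MRU): [A I]
  10. access O: MISS, evict A. Cache (LRU->MRU): [I O]
  11. access O: HIT. Cache (LRU->MRU): [I O]
  12. access A: MISS, evict I. Cache (LRU->MRU): [O A]
  13. access O: HIT. Cache (LRU->MRU): [A O]
  14. access O: HIT. Cache (LRU->MRU): [A O]
  15. access I: MISS, evict A. Cache (LRU->MRU): [O I]
  16. access A: MISS, evict O. Cache (LRU->MRU): [I A]
  17. access C: MISS, evict I. Cache (LRU->MRU): [A C]
Total: 8 hits, 9 misses, 7 evictions

Answer: A C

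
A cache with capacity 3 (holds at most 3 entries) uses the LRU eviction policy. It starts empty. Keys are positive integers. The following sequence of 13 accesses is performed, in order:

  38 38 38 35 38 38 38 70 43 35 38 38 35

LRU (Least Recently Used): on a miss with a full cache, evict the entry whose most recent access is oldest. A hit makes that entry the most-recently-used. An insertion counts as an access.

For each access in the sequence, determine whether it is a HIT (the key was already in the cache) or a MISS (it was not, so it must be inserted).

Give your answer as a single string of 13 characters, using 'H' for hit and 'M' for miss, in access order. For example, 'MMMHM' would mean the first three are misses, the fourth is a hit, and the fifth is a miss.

LRU simulation (capacity=3):
  1. access 38: MISS. Cache (LRU->MRU): [38]
  2. access 38: HIT. Cache (LRU->MRU): [38]
  3. access 38: HIT. Cache (LRU->MRU): [38]
  4. access 35: MISS. Cache (LRU->MRU): [38 35]
  5. access 38: HIT. Cache (LRU->MRU): [35 38]
  6. access 38: HIT. Cache (LRU->MRU): [35 38]
  7. access 38: HIT. Cache (LRU->MRU): [35 38]
  8. access 70: MISS. Cache (LRU->MRU): [35 38 70]
  9. access 43: MISS, evict 35. Cache (LRU->MRU): [38 70 43]
  10. access 35: MISS, evict 38. Cache (LRU->MRU): [70 43 35]
  11. access 38: MISS, evict 70. Cache (LRU->MRU): [43 35 38]
  12. access 38: HIT. Cache (LRU->MRU): [43 35 38]
  13. access 35: HIT. Cache (LRU->MRU): [43 38 35]
Total: 7 hits, 6 misses, 3 evictions

Answer: MHHMHHHMMMMHH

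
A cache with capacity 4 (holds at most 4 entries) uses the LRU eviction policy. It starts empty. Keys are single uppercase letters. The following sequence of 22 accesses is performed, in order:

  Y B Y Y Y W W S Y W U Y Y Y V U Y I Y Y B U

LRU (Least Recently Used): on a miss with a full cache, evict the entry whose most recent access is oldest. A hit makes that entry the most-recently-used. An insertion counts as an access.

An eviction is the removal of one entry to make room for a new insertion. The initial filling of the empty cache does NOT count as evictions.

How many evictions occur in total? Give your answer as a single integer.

Answer: 4

Derivation:
LRU simulation (capacity=4):
  1. access Y: MISS. Cache (LRU->MRU): [Y]
  2. access B: MISS. Cache (LRU->MRU): [Y B]
  3. access Y: HIT. Cache (LRU->MRU): [B Y]
  4. access Y: HIT. Cache (LRU->MRU): [B Y]
  5. access Y: HIT. Cache (LRU->MRU): [B Y]
  6. access W: MISS. Cache (LRU->MRU): [B Y W]
  7. access W: HIT. Cache (LRU->MRU): [B Y W]
  8. access S: MISS. Cache (LRU->MRU): [B Y W S]
  9. access Y: HIT. Cache (LRU->MRU): [B W S Y]
  10. access W: HIT. Cache (LRU->MRU): [B S Y W]
  11. access U: MISS, evict B. Cache (LRU->MRU): [S Y W U]
  12. access Y: HIT. Cache (LRU->MRU): [S W U Y]
  13. access Y: HIT. Cache (LRU->MRU): [S W U Y]
  14. access Y: HIT. Cache (LRU->MRU): [S W U Y]
  15. access V: MISS, evict S. Cache (LRU->MRU): [W U Y V]
  16. access U: HIT. Cache (LRU->MRU): [W Y V U]
  17. access Y: HIT. Cache (LRU->MRU): [W V U Y]
  18. access I: MISS, evict W. Cache (LRU->MRU): [V U Y I]
  19. access Y: HIT. Cache (LRU->MRU): [V U I Y]
  20. access Y: HIT. Cache (LRU->MRU): [V U I Y]
  21. access B: MISS, evict V. Cache (LRU->MRU): [U I Y B]
  22. access U: HIT. Cache (LRU->MRU): [I Y B U]
Total: 14 hits, 8 misses, 4 evictions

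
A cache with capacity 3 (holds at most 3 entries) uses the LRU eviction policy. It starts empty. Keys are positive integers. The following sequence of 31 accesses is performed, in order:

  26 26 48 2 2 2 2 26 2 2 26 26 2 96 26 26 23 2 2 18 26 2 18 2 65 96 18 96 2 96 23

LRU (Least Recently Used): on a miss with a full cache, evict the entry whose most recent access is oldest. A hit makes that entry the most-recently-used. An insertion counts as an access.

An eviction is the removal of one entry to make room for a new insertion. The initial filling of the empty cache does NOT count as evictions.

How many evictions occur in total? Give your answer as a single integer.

LRU simulation (capacity=3):
  1. access 26: MISS. Cache (LRU->MRU): [26]
  2. access 26: HIT. Cache (LRU->MRU): [26]
  3. access 48: MISS. Cache (LRU->MRU): [26 48]
  4. access 2: MISS. Cache (LRU->MRU): [26 48 2]
  5. access 2: HIT. Cache (LRU->MRU): [26 48 2]
  6. access 2: HIT. Cache (LRU->MRU): [26 48 2]
  7. access 2: HIT. Cache (LRU->MRU): [26 48 2]
  8. access 26: HIT. Cache (LRU->MRU): [48 2 26]
  9. access 2: HIT. Cache (LRU->MRU): [48 26 2]
  10. access 2: HIT. Cache (LRU->MRU): [48 26 2]
  11. access 26: HIT. Cache (LRU->MRU): [48 2 26]
  12. access 26: HIT. Cache (LRU->MRU): [48 2 26]
  13. access 2: HIT. Cache (LRU->MRU): [48 26 2]
  14. access 96: MISS, evict 48. Cache (LRU->MRU): [26 2 96]
  15. access 26: HIT. Cache (LRU->MRU): [2 96 26]
  16. access 26: HIT. Cache (LRU->MRU): [2 96 26]
  17. access 23: MISS, evict 2. Cache (LRU->MRU): [96 26 23]
  18. access 2: MISS, evict 96. Cache (LRU->MRU): [26 23 2]
  19. access 2: HIT. Cache (LRU->MRU): [26 23 2]
  20. access 18: MISS, evict 26. Cache (LRU->MRU): [23 2 18]
  21. access 26: MISS, evict 23. Cache (LRU->MRU): [2 18 26]
  22. access 2: HIT. Cache (LRU->MRU): [18 26 2]
  23. access 18: HIT. Cache (LRU->MRU): [26 2 18]
  24. access 2: HIT. Cache (LRU->MRU): [26 18 2]
  25. access 65: MISS, evict 26. Cache (LRU->MRU): [18 2 65]
  26. access 96: MISS, evict 18. Cache (LRU->MRU): [2 65 96]
  27. access 18: MISS, evict 2. Cache (LRU->MRU): [65 96 18]
  28. access 96: HIT. Cache (LRU->MRU): [65 18 96]
  29. access 2: MISS, evict 65. Cache (LRU->MRU): [18 96 2]
  30. access 96: HIT. Cache (LRU->MRU): [18 2 96]
  31. access 23: MISS, evict 18. Cache (LRU->MRU): [2 96 23]
Total: 18 hits, 13 misses, 10 evictions

Answer: 10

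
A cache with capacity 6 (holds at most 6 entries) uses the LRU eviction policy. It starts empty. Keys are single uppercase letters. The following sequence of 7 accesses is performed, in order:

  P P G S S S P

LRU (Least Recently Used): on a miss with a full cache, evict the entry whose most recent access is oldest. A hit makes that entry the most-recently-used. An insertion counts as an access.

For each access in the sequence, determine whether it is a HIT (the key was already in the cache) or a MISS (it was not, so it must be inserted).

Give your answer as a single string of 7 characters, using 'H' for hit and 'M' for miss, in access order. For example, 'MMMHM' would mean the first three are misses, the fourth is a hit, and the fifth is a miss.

LRU simulation (capacity=6):
  1. access P: MISS. Cache (LRU->MRU): [P]
  2. access P: HIT. Cache (LRU->MRU): [P]
  3. access G: MISS. Cache (LRU->MRU): [P G]
  4. access S: MISS. Cache (LRU->MRU): [P G S]
  5. access S: HIT. Cache (LRU->MRU): [P G S]
  6. access S: HIT. Cache (LRU->MRU): [P G S]
  7. access P: HIT. Cache (LRU->MRU): [G S P]
Total: 4 hits, 3 misses, 0 evictions

Answer: MHMMHHH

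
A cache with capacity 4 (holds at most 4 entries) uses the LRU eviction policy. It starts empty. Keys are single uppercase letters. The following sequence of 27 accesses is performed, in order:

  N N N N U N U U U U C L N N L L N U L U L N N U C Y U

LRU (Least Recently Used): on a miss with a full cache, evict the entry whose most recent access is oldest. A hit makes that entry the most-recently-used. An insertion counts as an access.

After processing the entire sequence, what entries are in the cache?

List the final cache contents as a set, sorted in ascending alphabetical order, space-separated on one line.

LRU simulation (capacity=4):
  1. access N: MISS. Cache (LRU->MRU): [N]
  2. access N: HIT. Cache (LRU->MRU): [N]
  3. access N: HIT. Cache (LRU->MRU): [N]
  4. access N: HIT. Cache (LRU->MRU): [N]
  5. access U: MISS. Cache (LRU->MRU): [N U]
  6. access N: HIT. Cache (LRU->MRU): [U N]
  7. access U: HIT. Cache (LRU->MRU): [N U]
  8. access U: HIT. Cache (LRU->MRU): [N U]
  9. access U: HIT. Cache (LRU->MRU): [N U]
  10. access U: HIT. Cache (LRU->MRU): [N U]
  11. access C: MISS. Cache (LRU->MRU): [N U C]
  12. access L: MISS. Cache (LRU->MRU): [N U C L]
  13. access N: HIT. Cache (LRU->MRU): [U C L N]
  14. access N: HIT. Cache (LRU->MRU): [U C L N]
  15. access L: HIT. Cache (LRU->MRU): [U C N L]
  16. access L: HIT. Cache (LRU->MRU): [U C N L]
  17. access N: HIT. Cache (LRU->MRU): [U C L N]
  18. access U: HIT. Cache (LRU->MRU): [C L N U]
  19. access L: HIT. Cache (LRU->MRU): [C N U L]
  20. access U: HIT. Cache (LRU->MRU): [C N L U]
  21. access L: HIT. Cache (LRU->MRU): [C N U L]
  22. access N: HIT. Cache (LRU->MRU): [C U L N]
  23. access N: HIT. Cache (LRU->MRU): [C U L N]
  24. access U: HIT. Cache (LRU->MRU): [C L N U]
  25. access C: HIT. Cache (LRU->MRU): [L N U C]
  26. access Y: MISS, evict L. Cache (LRU->MRU): [N U C Y]
  27. access U: HIT. Cache (LRU->MRU): [N C Y U]
Total: 22 hits, 5 misses, 1 evictions

Answer: C N U Y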